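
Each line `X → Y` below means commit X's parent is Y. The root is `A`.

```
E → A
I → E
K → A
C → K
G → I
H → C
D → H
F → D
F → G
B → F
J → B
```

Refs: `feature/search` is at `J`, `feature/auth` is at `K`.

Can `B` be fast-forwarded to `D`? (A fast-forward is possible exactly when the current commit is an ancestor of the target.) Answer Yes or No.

No

A fast-forward from B to D is possible iff B is an ancestor of D.
Ancestors of D: {A, C, D, H, K}.
B is not among them, so fast-forward is not possible.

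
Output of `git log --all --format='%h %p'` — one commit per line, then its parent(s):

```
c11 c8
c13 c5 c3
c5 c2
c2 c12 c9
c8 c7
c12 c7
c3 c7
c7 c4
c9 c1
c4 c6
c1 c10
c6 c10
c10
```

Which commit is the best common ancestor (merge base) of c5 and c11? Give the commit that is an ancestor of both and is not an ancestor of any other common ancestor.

Ancestors of c5: {c1, c10, c12, c2, c4, c5, c6, c7, c9}.
Ancestors of c11: {c10, c11, c4, c6, c7, c8}.
Common ancestors: {c10, c4, c6, c7}.
Among these, c7 is not an ancestor of any other common ancestor — it is the merge base.

c7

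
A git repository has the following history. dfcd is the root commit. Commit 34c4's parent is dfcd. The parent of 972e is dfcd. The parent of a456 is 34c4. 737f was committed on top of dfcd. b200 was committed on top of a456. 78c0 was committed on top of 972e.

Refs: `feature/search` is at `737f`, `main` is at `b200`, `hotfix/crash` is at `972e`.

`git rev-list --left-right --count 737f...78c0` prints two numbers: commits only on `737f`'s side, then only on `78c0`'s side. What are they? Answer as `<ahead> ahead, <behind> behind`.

Reachable from 737f: {737f, dfcd}.
Reachable from 78c0: {78c0, 972e, dfcd}.
Only in 737f's history (ahead): {737f} — 1.
Only in 78c0's history (behind): {78c0, 972e} — 2.

1 ahead, 2 behind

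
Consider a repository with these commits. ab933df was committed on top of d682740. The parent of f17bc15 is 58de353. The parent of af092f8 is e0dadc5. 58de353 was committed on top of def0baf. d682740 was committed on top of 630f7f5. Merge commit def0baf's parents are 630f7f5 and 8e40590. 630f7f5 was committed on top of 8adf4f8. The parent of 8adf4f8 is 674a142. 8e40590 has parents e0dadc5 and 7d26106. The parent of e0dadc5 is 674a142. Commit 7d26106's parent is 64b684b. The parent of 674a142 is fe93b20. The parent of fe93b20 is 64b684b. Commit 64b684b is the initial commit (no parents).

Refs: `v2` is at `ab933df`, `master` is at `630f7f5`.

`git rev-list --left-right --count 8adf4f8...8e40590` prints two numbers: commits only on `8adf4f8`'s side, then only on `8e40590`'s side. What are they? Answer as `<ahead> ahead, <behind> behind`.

1 ahead, 3 behind

Reachable from 8adf4f8: {64b684b, 674a142, 8adf4f8, fe93b20}.
Reachable from 8e40590: {64b684b, 674a142, 7d26106, 8e40590, e0dadc5, fe93b20}.
Only in 8adf4f8's history (ahead): {8adf4f8} — 1.
Only in 8e40590's history (behind): {7d26106, 8e40590, e0dadc5} — 3.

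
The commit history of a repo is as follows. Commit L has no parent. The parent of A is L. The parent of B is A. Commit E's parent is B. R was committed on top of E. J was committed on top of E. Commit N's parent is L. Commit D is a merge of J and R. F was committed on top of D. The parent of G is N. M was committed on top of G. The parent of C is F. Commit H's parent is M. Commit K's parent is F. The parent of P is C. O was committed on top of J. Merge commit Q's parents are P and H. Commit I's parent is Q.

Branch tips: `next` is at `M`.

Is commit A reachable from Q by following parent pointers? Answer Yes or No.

Ancestors of Q (commits reachable by following parents): {A, B, C, D, E, F, G, H, J, L, M, N, P, Q, R}.
A is in that set, so it is an ancestor of Q.

Yes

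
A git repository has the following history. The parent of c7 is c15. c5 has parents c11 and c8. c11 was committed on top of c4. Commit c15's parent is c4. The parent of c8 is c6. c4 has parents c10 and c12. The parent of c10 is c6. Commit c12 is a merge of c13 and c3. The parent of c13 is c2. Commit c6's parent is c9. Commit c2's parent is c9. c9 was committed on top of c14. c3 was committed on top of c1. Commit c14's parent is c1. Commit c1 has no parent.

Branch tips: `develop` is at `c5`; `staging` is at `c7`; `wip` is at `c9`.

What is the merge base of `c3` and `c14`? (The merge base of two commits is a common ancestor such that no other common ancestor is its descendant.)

c1

Ancestors of c3: {c1, c3}.
Ancestors of c14: {c1, c14}.
Common ancestors: {c1}.
The only common ancestor is c1, so it is the merge base.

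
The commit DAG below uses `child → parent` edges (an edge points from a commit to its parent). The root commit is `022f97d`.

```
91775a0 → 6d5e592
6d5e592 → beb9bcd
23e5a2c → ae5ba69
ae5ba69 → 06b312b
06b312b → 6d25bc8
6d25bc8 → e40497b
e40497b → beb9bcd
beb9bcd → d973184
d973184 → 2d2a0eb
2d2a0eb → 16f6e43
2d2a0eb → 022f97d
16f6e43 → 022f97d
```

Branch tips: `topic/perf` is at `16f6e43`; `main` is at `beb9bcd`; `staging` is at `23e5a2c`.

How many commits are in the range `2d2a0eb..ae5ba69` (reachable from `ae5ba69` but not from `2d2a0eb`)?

Reachable from ae5ba69: {022f97d, 06b312b, 16f6e43, 2d2a0eb, 6d25bc8, ae5ba69, beb9bcd, d973184, e40497b}.
Reachable from 2d2a0eb: {022f97d, 16f6e43, 2d2a0eb}.
In ae5ba69's history but not 2d2a0eb's: {06b312b, 6d25bc8, ae5ba69, beb9bcd, d973184, e40497b} — 6 commits.

6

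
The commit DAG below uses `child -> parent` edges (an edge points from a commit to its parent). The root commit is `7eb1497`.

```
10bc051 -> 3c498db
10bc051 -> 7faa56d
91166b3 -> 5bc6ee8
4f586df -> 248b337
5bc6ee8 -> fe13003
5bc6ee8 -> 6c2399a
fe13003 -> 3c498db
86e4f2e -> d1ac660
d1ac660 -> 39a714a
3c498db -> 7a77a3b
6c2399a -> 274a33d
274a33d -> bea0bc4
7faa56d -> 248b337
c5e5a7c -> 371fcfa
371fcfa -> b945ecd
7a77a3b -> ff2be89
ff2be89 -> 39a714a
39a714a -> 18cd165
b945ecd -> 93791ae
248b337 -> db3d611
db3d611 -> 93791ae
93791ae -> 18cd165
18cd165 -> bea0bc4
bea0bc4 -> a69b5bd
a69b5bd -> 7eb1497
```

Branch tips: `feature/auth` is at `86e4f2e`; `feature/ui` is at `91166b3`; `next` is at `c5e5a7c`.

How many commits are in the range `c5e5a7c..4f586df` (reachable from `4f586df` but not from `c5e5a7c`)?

3

Reachable from 4f586df: {18cd165, 248b337, 4f586df, 7eb1497, 93791ae, a69b5bd, bea0bc4, db3d611}.
Reachable from c5e5a7c: {18cd165, 371fcfa, 7eb1497, 93791ae, a69b5bd, b945ecd, bea0bc4, c5e5a7c}.
In 4f586df's history but not c5e5a7c's: {248b337, 4f586df, db3d611} — 3 commits.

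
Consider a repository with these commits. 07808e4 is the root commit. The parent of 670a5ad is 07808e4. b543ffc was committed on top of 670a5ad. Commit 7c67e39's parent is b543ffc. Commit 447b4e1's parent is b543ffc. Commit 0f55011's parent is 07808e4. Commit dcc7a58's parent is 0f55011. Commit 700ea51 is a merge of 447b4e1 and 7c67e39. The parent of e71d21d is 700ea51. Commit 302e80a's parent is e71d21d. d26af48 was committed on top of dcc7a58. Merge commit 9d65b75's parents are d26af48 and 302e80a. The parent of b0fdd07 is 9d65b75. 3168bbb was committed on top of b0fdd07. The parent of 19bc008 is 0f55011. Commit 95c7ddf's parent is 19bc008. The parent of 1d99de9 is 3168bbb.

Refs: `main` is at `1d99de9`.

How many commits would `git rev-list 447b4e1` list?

Walking parent pointers from 447b4e1: reachable set = {07808e4, 447b4e1, 670a5ad, b543ffc}.
That is 4 commits.

4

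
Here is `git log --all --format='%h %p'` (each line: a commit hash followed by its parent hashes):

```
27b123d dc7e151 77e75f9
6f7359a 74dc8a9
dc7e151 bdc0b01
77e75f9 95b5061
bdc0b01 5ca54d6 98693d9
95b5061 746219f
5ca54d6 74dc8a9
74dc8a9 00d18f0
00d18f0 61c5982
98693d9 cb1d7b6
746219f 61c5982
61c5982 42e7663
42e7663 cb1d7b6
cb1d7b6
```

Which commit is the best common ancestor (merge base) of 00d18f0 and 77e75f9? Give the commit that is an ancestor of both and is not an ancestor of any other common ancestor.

61c5982

Ancestors of 00d18f0: {00d18f0, 42e7663, 61c5982, cb1d7b6}.
Ancestors of 77e75f9: {42e7663, 61c5982, 746219f, 77e75f9, 95b5061, cb1d7b6}.
Common ancestors: {42e7663, 61c5982, cb1d7b6}.
Among these, 61c5982 is not an ancestor of any other common ancestor — it is the merge base.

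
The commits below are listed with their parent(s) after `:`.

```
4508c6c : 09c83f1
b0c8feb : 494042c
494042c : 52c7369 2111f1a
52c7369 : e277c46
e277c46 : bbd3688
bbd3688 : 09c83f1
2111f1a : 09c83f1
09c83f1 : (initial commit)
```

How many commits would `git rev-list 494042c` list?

Walking parent pointers from 494042c: reachable set = {09c83f1, 2111f1a, 494042c, 52c7369, bbd3688, e277c46}.
That is 6 commits.

6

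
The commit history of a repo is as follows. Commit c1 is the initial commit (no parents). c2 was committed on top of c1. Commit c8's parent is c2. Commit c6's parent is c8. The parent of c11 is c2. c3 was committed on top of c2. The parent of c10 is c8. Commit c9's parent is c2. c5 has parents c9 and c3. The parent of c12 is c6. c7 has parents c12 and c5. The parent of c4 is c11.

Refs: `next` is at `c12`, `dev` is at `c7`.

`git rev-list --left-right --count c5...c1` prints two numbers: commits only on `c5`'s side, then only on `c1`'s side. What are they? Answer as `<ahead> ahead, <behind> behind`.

4 ahead, 0 behind

Reachable from c5: {c1, c2, c3, c5, c9}.
Reachable from c1: {c1}.
Only in c5's history (ahead): {c2, c3, c5, c9} — 4.
Only in c1's history (behind): {} — 0.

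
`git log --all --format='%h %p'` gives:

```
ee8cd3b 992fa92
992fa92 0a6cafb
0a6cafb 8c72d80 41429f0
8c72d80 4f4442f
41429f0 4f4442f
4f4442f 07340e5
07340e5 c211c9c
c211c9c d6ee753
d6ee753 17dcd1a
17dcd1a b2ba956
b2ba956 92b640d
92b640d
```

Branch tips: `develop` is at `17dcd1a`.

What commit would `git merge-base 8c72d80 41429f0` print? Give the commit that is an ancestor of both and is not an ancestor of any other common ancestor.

Ancestors of 8c72d80: {07340e5, 17dcd1a, 4f4442f, 8c72d80, 92b640d, b2ba956, c211c9c, d6ee753}.
Ancestors of 41429f0: {07340e5, 17dcd1a, 41429f0, 4f4442f, 92b640d, b2ba956, c211c9c, d6ee753}.
Common ancestors: {07340e5, 17dcd1a, 4f4442f, 92b640d, b2ba956, c211c9c, d6ee753}.
Among these, 4f4442f is not an ancestor of any other common ancestor — it is the merge base.

4f4442f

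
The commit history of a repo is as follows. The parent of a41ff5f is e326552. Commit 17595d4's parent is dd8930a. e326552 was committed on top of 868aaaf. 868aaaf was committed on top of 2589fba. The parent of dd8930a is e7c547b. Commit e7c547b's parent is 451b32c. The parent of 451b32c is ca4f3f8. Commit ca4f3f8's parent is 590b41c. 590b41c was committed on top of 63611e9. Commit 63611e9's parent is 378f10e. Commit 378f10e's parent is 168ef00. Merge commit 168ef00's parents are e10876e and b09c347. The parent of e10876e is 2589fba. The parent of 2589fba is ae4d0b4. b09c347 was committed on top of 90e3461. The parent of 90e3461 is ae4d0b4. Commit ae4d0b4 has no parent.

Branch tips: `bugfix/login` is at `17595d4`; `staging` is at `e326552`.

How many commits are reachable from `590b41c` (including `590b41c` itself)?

Walking parent pointers from 590b41c: reachable set = {168ef00, 2589fba, 378f10e, 590b41c, 63611e9, 90e3461, ae4d0b4, b09c347, e10876e}.
That is 9 commits.

9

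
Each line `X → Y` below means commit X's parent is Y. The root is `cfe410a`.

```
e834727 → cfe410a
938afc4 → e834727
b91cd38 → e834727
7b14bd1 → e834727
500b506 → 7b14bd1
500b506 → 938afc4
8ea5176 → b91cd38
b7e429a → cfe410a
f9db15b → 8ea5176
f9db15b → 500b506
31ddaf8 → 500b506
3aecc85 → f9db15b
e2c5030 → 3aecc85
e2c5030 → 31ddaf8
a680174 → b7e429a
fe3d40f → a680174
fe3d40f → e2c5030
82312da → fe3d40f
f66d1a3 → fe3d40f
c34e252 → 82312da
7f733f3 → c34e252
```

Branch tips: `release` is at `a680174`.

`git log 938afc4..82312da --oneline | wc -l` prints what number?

12

Reachable from 82312da: {31ddaf8, 3aecc85, 500b506, 7b14bd1, 82312da, 8ea5176, 938afc4, a680174, b7e429a, b91cd38, cfe410a, e2c5030, e834727, f9db15b, fe3d40f}.
Reachable from 938afc4: {938afc4, cfe410a, e834727}.
In 82312da's history but not 938afc4's: {31ddaf8, 3aecc85, 500b506, 7b14bd1, 82312da, 8ea5176, a680174, b7e429a, b91cd38, e2c5030, f9db15b, fe3d40f} — 12 commits.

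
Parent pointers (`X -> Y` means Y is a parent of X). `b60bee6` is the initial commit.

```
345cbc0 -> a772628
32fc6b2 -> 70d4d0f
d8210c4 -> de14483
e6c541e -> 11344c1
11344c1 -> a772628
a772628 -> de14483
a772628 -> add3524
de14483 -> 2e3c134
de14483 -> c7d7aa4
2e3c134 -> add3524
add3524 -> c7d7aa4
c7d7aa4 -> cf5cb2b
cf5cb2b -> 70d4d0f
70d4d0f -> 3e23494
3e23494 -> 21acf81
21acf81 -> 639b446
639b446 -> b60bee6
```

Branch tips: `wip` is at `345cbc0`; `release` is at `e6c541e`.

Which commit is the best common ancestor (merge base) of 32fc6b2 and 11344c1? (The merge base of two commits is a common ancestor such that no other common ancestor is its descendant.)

70d4d0f

Ancestors of 32fc6b2: {21acf81, 32fc6b2, 3e23494, 639b446, 70d4d0f, b60bee6}.
Ancestors of 11344c1: {11344c1, 21acf81, 2e3c134, 3e23494, 639b446, 70d4d0f, a772628, add3524, b60bee6, c7d7aa4, cf5cb2b, de14483}.
Common ancestors: {21acf81, 3e23494, 639b446, 70d4d0f, b60bee6}.
Among these, 70d4d0f is not an ancestor of any other common ancestor — it is the merge base.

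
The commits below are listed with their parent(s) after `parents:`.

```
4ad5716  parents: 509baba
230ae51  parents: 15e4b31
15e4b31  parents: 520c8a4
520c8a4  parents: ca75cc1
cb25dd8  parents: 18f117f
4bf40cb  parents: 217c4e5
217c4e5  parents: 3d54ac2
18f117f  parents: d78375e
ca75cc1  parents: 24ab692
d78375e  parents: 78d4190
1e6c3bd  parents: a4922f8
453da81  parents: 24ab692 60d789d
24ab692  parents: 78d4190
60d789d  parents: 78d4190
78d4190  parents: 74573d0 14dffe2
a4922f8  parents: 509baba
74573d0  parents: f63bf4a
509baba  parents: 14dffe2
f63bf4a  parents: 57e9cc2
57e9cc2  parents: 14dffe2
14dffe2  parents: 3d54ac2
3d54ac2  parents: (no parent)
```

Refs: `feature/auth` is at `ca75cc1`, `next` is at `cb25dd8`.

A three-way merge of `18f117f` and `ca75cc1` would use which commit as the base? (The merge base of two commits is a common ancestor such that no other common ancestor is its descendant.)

Ancestors of 18f117f: {14dffe2, 18f117f, 3d54ac2, 57e9cc2, 74573d0, 78d4190, d78375e, f63bf4a}.
Ancestors of ca75cc1: {14dffe2, 24ab692, 3d54ac2, 57e9cc2, 74573d0, 78d4190, ca75cc1, f63bf4a}.
Common ancestors: {14dffe2, 3d54ac2, 57e9cc2, 74573d0, 78d4190, f63bf4a}.
Among these, 78d4190 is not an ancestor of any other common ancestor — it is the merge base.

78d4190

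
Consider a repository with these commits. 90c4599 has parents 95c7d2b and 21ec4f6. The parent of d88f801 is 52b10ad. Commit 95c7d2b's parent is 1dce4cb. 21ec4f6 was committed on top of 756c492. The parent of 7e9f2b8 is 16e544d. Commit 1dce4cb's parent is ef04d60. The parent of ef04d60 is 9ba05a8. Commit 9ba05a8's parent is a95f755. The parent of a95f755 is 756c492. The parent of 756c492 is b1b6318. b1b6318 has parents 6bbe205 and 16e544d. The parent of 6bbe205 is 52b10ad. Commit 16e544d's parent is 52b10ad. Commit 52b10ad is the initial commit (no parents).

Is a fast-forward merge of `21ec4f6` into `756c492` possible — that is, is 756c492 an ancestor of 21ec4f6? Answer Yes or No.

Yes

A fast-forward from 756c492 to 21ec4f6 is possible iff 756c492 is an ancestor of 21ec4f6.
Ancestors of 21ec4f6: {16e544d, 21ec4f6, 52b10ad, 6bbe205, 756c492, b1b6318}.
756c492 is among them, so fast-forward is possible.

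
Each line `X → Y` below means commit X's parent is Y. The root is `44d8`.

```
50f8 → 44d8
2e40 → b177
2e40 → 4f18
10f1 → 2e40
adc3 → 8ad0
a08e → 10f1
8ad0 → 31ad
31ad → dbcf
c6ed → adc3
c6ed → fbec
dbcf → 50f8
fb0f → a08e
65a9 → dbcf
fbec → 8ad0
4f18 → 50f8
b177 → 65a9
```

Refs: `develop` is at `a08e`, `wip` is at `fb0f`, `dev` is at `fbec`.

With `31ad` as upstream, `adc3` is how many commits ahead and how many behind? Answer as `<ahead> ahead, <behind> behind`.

2 ahead, 0 behind

Reachable from adc3: {31ad, 44d8, 50f8, 8ad0, adc3, dbcf}.
Reachable from 31ad: {31ad, 44d8, 50f8, dbcf}.
Only in adc3's history (ahead): {8ad0, adc3} — 2.
Only in 31ad's history (behind): {} — 0.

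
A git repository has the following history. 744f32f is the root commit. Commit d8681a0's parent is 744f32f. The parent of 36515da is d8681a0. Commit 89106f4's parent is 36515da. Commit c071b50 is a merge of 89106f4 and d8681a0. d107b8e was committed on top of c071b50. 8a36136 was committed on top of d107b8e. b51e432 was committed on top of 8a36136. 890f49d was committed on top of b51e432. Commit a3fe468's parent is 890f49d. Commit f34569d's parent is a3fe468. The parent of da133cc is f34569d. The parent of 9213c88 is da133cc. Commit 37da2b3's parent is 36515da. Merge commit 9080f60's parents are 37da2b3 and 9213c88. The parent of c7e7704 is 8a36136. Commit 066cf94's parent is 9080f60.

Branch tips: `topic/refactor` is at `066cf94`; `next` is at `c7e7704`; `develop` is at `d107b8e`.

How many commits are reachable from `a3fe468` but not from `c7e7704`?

Reachable from a3fe468: {36515da, 744f32f, 890f49d, 89106f4, 8a36136, a3fe468, b51e432, c071b50, d107b8e, d8681a0}.
Reachable from c7e7704: {36515da, 744f32f, 89106f4, 8a36136, c071b50, c7e7704, d107b8e, d8681a0}.
In a3fe468's history but not c7e7704's: {890f49d, a3fe468, b51e432} — 3 commits.

3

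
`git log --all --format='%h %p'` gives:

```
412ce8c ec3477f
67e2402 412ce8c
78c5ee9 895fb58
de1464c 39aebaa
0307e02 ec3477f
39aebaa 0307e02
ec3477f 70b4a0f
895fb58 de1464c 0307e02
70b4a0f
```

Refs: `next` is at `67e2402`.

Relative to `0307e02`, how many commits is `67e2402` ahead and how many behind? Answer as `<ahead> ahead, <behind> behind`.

2 ahead, 1 behind

Reachable from 67e2402: {412ce8c, 67e2402, 70b4a0f, ec3477f}.
Reachable from 0307e02: {0307e02, 70b4a0f, ec3477f}.
Only in 67e2402's history (ahead): {412ce8c, 67e2402} — 2.
Only in 0307e02's history (behind): {0307e02} — 1.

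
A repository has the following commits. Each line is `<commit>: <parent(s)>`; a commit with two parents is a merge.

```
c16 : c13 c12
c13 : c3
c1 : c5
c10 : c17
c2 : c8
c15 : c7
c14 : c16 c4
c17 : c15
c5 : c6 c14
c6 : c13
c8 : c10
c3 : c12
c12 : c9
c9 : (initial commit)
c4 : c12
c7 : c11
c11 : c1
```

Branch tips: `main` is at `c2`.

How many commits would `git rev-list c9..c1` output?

9

Reachable from c1: {c1, c12, c13, c14, c16, c3, c4, c5, c6, c9}.
Reachable from c9: {c9}.
In c1's history but not c9's: {c1, c12, c13, c14, c16, c3, c4, c5, c6} — 9 commits.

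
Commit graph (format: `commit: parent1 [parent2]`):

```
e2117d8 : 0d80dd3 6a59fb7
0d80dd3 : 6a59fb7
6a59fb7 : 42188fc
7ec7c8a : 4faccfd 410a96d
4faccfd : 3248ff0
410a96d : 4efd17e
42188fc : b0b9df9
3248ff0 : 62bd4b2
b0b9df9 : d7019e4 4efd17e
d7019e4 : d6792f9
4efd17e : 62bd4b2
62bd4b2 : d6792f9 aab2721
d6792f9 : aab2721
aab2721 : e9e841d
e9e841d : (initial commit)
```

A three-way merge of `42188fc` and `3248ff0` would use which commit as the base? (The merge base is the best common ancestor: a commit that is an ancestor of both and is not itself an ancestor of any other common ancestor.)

62bd4b2

Ancestors of 42188fc: {42188fc, 4efd17e, 62bd4b2, aab2721, b0b9df9, d6792f9, d7019e4, e9e841d}.
Ancestors of 3248ff0: {3248ff0, 62bd4b2, aab2721, d6792f9, e9e841d}.
Common ancestors: {62bd4b2, aab2721, d6792f9, e9e841d}.
Among these, 62bd4b2 is not an ancestor of any other common ancestor — it is the merge base.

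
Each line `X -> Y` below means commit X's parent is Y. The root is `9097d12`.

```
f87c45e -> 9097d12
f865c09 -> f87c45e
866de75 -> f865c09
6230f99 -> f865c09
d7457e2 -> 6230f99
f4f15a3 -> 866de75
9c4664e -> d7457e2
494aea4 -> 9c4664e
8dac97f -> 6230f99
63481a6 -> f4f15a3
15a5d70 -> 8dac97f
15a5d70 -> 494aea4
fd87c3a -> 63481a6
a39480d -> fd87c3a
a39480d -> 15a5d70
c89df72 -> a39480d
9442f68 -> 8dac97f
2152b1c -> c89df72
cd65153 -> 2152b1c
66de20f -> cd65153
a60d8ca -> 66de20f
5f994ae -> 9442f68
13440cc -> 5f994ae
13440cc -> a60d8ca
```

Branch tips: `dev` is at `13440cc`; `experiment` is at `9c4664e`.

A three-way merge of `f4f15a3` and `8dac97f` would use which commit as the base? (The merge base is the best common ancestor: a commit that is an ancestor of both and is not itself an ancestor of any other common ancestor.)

Ancestors of f4f15a3: {866de75, 9097d12, f4f15a3, f865c09, f87c45e}.
Ancestors of 8dac97f: {6230f99, 8dac97f, 9097d12, f865c09, f87c45e}.
Common ancestors: {9097d12, f865c09, f87c45e}.
Among these, f865c09 is not an ancestor of any other common ancestor — it is the merge base.

f865c09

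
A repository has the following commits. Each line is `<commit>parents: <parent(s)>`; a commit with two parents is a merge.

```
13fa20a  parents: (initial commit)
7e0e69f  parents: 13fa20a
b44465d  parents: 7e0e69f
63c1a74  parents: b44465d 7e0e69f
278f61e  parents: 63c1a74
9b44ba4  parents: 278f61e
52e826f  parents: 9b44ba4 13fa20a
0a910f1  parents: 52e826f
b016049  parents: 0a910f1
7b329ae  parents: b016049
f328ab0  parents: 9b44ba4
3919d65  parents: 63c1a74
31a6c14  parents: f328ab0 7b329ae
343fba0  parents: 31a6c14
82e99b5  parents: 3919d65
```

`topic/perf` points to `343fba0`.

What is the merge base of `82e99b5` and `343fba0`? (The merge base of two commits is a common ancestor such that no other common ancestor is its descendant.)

Ancestors of 82e99b5: {13fa20a, 3919d65, 63c1a74, 7e0e69f, 82e99b5, b44465d}.
Ancestors of 343fba0: {0a910f1, 13fa20a, 278f61e, 31a6c14, 343fba0, 52e826f, 63c1a74, 7b329ae, 7e0e69f, 9b44ba4, b016049, b44465d, f328ab0}.
Common ancestors: {13fa20a, 63c1a74, 7e0e69f, b44465d}.
Among these, 63c1a74 is not an ancestor of any other common ancestor — it is the merge base.

63c1a74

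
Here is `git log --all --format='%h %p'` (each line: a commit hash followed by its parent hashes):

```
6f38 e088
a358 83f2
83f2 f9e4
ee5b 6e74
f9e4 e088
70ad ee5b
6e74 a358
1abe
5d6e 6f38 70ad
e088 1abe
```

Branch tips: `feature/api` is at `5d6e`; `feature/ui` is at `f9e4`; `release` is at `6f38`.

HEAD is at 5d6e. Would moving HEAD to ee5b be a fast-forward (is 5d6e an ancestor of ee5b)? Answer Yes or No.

A fast-forward from 5d6e to ee5b is possible iff 5d6e is an ancestor of ee5b.
Ancestors of ee5b: {1abe, 6e74, 83f2, a358, e088, ee5b, f9e4}.
5d6e is not among them, so fast-forward is not possible.

No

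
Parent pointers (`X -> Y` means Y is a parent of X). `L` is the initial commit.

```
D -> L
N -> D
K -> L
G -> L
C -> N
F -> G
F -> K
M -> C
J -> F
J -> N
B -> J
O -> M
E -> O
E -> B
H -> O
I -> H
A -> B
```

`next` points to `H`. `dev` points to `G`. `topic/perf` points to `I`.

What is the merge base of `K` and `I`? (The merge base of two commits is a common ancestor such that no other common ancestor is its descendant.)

L

Ancestors of K: {K, L}.
Ancestors of I: {C, D, H, I, L, M, N, O}.
Common ancestors: {L}.
The only common ancestor is L, so it is the merge base.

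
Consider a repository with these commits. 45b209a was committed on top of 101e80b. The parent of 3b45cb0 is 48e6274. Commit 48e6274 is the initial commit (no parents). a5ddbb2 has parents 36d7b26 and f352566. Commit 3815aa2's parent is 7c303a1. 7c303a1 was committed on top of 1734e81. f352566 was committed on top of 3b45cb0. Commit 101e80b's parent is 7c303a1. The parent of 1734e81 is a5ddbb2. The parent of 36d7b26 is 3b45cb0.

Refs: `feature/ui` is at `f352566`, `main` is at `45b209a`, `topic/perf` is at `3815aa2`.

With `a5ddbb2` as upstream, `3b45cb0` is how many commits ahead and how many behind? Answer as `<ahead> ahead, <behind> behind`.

Reachable from 3b45cb0: {3b45cb0, 48e6274}.
Reachable from a5ddbb2: {36d7b26, 3b45cb0, 48e6274, a5ddbb2, f352566}.
Only in 3b45cb0's history (ahead): {} — 0.
Only in a5ddbb2's history (behind): {36d7b26, a5ddbb2, f352566} — 3.

0 ahead, 3 behind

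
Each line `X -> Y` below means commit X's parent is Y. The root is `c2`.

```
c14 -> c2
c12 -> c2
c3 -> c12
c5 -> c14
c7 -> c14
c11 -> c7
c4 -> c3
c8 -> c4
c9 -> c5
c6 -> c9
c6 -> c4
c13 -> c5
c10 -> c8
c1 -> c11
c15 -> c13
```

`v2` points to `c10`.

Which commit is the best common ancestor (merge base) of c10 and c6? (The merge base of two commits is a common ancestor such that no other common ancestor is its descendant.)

Ancestors of c10: {c10, c12, c2, c3, c4, c8}.
Ancestors of c6: {c12, c14, c2, c3, c4, c5, c6, c9}.
Common ancestors: {c12, c2, c3, c4}.
Among these, c4 is not an ancestor of any other common ancestor — it is the merge base.

c4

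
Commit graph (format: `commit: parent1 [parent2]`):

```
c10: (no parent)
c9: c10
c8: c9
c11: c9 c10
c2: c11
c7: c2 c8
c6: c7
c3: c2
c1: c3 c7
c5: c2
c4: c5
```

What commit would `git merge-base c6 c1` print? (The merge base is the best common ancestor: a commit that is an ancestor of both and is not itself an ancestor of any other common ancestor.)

c7

Ancestors of c6: {c10, c11, c2, c6, c7, c8, c9}.
Ancestors of c1: {c1, c10, c11, c2, c3, c7, c8, c9}.
Common ancestors: {c10, c11, c2, c7, c8, c9}.
Among these, c7 is not an ancestor of any other common ancestor — it is the merge base.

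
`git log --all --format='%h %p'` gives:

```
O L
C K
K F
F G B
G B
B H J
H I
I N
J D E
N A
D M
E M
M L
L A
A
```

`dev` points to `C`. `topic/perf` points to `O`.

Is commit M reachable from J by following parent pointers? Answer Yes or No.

Yes

Ancestors of J (commits reachable by following parents): {A, D, E, J, L, M}.
M is in that set, so it is an ancestor of J.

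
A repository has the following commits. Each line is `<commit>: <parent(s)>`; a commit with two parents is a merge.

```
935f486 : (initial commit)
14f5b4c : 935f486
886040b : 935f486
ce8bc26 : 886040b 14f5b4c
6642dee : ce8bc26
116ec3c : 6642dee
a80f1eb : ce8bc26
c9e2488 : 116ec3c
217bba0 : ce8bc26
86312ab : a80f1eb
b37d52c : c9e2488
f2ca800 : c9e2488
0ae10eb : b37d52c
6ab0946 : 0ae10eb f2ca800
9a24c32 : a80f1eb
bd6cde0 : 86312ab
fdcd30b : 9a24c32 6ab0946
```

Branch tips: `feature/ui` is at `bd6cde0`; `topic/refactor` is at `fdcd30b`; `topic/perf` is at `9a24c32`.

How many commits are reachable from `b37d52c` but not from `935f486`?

Reachable from b37d52c: {116ec3c, 14f5b4c, 6642dee, 886040b, 935f486, b37d52c, c9e2488, ce8bc26}.
Reachable from 935f486: {935f486}.
In b37d52c's history but not 935f486's: {116ec3c, 14f5b4c, 6642dee, 886040b, b37d52c, c9e2488, ce8bc26} — 7 commits.

7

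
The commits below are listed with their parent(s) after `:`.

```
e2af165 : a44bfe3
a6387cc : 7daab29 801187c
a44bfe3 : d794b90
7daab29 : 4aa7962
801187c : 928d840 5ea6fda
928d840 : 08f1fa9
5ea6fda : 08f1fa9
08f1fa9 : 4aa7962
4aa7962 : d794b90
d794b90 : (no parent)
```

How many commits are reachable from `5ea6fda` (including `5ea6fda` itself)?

4

Walking parent pointers from 5ea6fda: reachable set = {08f1fa9, 4aa7962, 5ea6fda, d794b90}.
That is 4 commits.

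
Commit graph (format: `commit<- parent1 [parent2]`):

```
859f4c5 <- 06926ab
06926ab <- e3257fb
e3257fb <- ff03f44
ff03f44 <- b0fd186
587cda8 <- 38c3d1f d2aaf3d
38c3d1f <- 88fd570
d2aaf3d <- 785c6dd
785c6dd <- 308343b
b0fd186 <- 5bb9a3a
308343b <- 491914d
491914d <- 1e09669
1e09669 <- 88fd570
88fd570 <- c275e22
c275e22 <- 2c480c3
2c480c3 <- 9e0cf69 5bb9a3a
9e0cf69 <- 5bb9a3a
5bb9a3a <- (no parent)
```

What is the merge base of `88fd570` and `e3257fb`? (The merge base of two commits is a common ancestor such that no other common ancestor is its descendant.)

5bb9a3a

Ancestors of 88fd570: {2c480c3, 5bb9a3a, 88fd570, 9e0cf69, c275e22}.
Ancestors of e3257fb: {5bb9a3a, b0fd186, e3257fb, ff03f44}.
Common ancestors: {5bb9a3a}.
The only common ancestor is 5bb9a3a, so it is the merge base.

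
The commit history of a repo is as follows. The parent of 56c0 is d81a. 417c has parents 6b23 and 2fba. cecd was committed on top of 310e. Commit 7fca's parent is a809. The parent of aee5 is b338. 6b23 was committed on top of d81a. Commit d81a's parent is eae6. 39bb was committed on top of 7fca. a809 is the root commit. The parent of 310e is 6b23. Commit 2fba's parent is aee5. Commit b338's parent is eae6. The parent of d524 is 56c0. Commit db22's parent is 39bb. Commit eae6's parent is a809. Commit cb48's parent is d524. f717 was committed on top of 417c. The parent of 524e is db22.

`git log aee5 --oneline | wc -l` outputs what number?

Walking parent pointers from aee5: reachable set = {a809, aee5, b338, eae6}.
That is 4 commits.

4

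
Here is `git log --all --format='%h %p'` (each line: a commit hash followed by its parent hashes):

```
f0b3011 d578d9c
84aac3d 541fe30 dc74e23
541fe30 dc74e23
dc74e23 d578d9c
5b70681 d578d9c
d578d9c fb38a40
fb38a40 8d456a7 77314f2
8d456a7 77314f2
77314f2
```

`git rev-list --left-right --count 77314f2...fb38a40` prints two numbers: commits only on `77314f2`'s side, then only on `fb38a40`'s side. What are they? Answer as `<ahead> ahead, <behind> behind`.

0 ahead, 2 behind

Reachable from 77314f2: {77314f2}.
Reachable from fb38a40: {77314f2, 8d456a7, fb38a40}.
Only in 77314f2's history (ahead): {} — 0.
Only in fb38a40's history (behind): {8d456a7, fb38a40} — 2.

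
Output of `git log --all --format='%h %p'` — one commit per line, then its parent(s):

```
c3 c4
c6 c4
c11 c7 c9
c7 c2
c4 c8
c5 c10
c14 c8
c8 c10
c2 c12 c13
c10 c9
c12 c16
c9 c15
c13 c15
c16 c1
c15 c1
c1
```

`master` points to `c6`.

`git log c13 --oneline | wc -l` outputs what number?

Walking parent pointers from c13: reachable set = {c1, c13, c15}.
That is 3 commits.

3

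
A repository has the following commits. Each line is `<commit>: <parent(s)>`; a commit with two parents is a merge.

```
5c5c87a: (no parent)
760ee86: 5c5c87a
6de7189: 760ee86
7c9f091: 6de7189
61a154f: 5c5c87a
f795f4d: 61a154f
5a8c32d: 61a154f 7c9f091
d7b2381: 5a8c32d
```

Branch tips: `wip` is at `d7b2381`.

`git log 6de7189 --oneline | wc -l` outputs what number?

Walking parent pointers from 6de7189: reachable set = {5c5c87a, 6de7189, 760ee86}.
That is 3 commits.

3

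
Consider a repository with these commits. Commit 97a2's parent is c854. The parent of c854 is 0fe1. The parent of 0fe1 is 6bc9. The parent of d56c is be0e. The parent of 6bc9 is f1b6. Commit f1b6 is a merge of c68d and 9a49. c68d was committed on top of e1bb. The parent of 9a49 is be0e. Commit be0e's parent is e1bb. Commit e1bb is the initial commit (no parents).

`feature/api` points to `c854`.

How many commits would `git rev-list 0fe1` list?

Walking parent pointers from 0fe1: reachable set = {0fe1, 6bc9, 9a49, be0e, c68d, e1bb, f1b6}.
That is 7 commits.

7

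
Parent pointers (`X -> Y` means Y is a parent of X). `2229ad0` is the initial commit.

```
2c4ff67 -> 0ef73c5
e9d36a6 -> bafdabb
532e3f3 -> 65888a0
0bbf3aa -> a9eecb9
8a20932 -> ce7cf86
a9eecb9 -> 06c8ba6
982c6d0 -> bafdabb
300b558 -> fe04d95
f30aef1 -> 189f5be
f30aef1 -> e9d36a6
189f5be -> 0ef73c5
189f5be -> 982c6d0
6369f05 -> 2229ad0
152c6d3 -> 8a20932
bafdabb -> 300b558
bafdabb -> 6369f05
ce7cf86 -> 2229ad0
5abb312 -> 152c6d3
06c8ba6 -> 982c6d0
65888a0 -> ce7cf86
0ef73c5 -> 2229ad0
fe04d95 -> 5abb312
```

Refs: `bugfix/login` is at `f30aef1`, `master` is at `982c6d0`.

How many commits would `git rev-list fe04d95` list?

Walking parent pointers from fe04d95: reachable set = {152c6d3, 2229ad0, 5abb312, 8a20932, ce7cf86, fe04d95}.
That is 6 commits.

6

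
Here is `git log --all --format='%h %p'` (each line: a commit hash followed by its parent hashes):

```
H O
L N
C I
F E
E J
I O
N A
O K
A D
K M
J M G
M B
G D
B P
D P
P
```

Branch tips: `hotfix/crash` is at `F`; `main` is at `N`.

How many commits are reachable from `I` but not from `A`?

Reachable from I: {B, I, K, M, O, P}.
Reachable from A: {A, D, P}.
In I's history but not A's: {B, I, K, M, O} — 5 commits.

5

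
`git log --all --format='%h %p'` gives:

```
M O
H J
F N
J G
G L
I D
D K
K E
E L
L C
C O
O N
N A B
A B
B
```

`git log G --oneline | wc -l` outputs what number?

Walking parent pointers from G: reachable set = {A, B, C, G, L, N, O}.
That is 7 commits.

7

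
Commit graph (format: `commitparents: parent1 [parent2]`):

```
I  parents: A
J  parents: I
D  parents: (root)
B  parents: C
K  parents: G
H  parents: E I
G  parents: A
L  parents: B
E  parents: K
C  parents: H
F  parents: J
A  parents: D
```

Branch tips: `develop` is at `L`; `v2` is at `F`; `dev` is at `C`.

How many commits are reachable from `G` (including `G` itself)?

Walking parent pointers from G: reachable set = {A, D, G}.
That is 3 commits.

3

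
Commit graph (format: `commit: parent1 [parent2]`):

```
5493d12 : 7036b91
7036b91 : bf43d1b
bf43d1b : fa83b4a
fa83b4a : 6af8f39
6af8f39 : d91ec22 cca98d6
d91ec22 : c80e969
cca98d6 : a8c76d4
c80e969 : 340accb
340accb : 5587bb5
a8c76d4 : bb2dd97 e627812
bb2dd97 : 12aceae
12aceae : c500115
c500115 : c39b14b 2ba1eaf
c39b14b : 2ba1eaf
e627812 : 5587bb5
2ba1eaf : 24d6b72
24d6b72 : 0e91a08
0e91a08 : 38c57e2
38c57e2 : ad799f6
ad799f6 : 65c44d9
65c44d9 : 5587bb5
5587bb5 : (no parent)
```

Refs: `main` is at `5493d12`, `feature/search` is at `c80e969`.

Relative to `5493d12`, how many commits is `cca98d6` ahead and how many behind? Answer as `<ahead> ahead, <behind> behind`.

Reachable from cca98d6: {0e91a08, 12aceae, 24d6b72, 2ba1eaf, 38c57e2, 5587bb5, 65c44d9, a8c76d4, ad799f6, bb2dd97, c39b14b, c500115, cca98d6, e627812}.
Reachable from 5493d12: {0e91a08, 12aceae, 24d6b72, 2ba1eaf, 340accb, 38c57e2, 5493d12, 5587bb5, 65c44d9, 6af8f39, 7036b91, a8c76d4, ad799f6, bb2dd97, bf43d1b, c39b14b, c500115, c80e969, cca98d6, d91ec22, e627812, fa83b4a}.
Only in cca98d6's history (ahead): {} — 0.
Only in 5493d12's history (behind): {340accb, 5493d12, 6af8f39, 7036b91, bf43d1b, c80e969, d91ec22, fa83b4a} — 8.

0 ahead, 8 behind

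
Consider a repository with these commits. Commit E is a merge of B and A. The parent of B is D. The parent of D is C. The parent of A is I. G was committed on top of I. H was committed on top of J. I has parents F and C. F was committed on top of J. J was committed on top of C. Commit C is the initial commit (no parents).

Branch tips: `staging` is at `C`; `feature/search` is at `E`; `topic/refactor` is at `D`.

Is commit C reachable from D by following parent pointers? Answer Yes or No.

Yes

Ancestors of D (commits reachable by following parents): {C, D}.
C is in that set, so it is an ancestor of D.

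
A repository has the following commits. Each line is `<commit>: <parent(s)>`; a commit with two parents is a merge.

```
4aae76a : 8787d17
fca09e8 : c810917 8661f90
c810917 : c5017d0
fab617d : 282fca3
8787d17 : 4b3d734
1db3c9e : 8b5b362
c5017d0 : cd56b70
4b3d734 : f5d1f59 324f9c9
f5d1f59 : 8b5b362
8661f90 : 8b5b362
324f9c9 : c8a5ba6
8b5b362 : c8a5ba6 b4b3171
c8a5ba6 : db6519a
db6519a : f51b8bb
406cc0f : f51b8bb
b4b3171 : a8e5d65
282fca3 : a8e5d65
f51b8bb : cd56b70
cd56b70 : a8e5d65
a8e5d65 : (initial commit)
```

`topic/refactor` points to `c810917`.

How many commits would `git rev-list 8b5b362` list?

7

Walking parent pointers from 8b5b362: reachable set = {8b5b362, a8e5d65, b4b3171, c8a5ba6, cd56b70, db6519a, f51b8bb}.
That is 7 commits.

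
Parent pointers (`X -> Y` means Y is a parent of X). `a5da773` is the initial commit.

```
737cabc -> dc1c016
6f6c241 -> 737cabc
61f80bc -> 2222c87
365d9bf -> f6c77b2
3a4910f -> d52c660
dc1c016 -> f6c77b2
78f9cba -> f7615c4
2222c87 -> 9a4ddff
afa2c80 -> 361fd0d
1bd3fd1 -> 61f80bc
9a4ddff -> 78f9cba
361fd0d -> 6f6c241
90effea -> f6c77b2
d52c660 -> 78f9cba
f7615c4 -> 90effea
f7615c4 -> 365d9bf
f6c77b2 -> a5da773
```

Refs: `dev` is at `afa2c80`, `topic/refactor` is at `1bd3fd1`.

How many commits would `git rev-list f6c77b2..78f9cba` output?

4

Reachable from 78f9cba: {365d9bf, 78f9cba, 90effea, a5da773, f6c77b2, f7615c4}.
Reachable from f6c77b2: {a5da773, f6c77b2}.
In 78f9cba's history but not f6c77b2's: {365d9bf, 78f9cba, 90effea, f7615c4} — 4 commits.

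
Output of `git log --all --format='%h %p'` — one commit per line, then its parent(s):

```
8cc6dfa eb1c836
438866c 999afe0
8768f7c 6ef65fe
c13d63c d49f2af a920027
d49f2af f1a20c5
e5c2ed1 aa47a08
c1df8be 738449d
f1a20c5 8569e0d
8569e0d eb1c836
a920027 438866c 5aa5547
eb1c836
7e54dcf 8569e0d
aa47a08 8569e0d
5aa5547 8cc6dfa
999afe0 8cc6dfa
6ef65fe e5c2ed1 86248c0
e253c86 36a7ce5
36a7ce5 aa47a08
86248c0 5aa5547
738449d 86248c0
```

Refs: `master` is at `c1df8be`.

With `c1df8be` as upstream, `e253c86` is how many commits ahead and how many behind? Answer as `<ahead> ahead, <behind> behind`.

Reachable from e253c86: {36a7ce5, 8569e0d, aa47a08, e253c86, eb1c836}.
Reachable from c1df8be: {5aa5547, 738449d, 86248c0, 8cc6dfa, c1df8be, eb1c836}.
Only in e253c86's history (ahead): {36a7ce5, 8569e0d, aa47a08, e253c86} — 4.
Only in c1df8be's history (behind): {5aa5547, 738449d, 86248c0, 8cc6dfa, c1df8be} — 5.

4 ahead, 5 behind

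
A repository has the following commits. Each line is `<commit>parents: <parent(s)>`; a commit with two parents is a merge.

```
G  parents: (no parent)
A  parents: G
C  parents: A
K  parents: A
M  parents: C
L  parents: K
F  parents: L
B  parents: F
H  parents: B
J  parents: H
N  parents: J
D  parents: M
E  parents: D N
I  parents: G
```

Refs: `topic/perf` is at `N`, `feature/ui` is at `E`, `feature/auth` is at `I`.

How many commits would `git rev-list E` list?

13

Walking parent pointers from E: reachable set = {A, B, C, D, E, F, G, H, J, K, L, M, N}.
That is 13 commits.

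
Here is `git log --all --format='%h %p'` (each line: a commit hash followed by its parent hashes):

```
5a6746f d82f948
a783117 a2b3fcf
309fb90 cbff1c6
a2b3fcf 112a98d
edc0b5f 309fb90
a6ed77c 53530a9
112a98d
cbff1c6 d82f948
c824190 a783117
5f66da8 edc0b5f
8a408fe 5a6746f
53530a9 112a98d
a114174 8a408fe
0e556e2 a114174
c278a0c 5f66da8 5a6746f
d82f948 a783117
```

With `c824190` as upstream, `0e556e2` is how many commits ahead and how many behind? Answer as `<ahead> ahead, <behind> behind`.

Reachable from 0e556e2: {0e556e2, 112a98d, 5a6746f, 8a408fe, a114174, a2b3fcf, a783117, d82f948}.
Reachable from c824190: {112a98d, a2b3fcf, a783117, c824190}.
Only in 0e556e2's history (ahead): {0e556e2, 5a6746f, 8a408fe, a114174, d82f948} — 5.
Only in c824190's history (behind): {c824190} — 1.

5 ahead, 1 behind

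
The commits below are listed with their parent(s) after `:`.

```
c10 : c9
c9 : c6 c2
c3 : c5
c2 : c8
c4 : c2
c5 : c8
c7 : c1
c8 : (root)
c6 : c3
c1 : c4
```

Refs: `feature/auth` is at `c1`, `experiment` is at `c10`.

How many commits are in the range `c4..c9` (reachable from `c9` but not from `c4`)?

Reachable from c9: {c2, c3, c5, c6, c8, c9}.
Reachable from c4: {c2, c4, c8}.
In c9's history but not c4's: {c3, c5, c6, c9} — 4 commits.

4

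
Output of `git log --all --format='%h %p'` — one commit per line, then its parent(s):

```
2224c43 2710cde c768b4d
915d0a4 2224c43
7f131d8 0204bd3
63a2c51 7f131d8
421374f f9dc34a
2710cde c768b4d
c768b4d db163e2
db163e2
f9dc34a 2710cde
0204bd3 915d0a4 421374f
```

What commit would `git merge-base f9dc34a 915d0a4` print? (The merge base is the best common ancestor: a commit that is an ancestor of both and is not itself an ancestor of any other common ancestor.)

Ancestors of f9dc34a: {2710cde, c768b4d, db163e2, f9dc34a}.
Ancestors of 915d0a4: {2224c43, 2710cde, 915d0a4, c768b4d, db163e2}.
Common ancestors: {2710cde, c768b4d, db163e2}.
Among these, 2710cde is not an ancestor of any other common ancestor — it is the merge base.

2710cde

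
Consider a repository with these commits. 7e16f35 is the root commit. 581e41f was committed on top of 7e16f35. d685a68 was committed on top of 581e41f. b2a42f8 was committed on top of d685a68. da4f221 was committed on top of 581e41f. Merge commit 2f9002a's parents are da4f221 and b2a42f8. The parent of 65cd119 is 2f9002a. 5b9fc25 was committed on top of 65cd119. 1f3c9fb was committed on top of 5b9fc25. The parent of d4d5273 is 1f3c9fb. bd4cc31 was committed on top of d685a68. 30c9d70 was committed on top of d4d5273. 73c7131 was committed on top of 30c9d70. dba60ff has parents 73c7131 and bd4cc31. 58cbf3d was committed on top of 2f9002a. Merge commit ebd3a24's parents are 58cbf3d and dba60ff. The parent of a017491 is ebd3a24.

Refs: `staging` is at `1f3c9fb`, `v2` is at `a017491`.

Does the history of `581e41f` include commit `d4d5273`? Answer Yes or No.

Ancestors of 581e41f: {581e41f, 7e16f35}.
d4d5273 is not in that set, so it is not an ancestor of 581e41f.

No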